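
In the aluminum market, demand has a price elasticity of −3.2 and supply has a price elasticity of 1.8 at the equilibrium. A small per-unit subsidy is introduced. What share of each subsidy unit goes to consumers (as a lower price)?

Consumer share = 0.36

For a small subsidy around the equilibrium, the benefit split depends on the relative slopes, which at a point are proportional to the elasticities.
Buyer share = εs/(εs + |εd|) = 1.8/(1.8 + 3.2) = 0.36; seller share = |εd|/(εs + |εd|) = 0.64.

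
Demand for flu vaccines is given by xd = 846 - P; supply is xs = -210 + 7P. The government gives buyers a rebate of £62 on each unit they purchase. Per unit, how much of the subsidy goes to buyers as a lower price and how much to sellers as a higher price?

Pre-subsidy: 846 - P = -210 + 7P gives P* = 132, x* = 714.
With the rebate, buyers effectively pay Pb = Ps − 62, where Ps is the price sellers receive.
Demand in terms of Ps becomes xd = 846 − 1(Ps − 62) = 908 - Ps. Setting this equal to supply: 908 - Ps = -210 + 7Ps, so Ps = 139.75.
Buyers pay Pb = 139.75 − 62 = 77.75; x' = -210 + 7·139.75 = 768.25.
Buyers' price falls by P* − Pb = 132 − 77.75 = 54.25; sellers' price rises by Ps − P* = 139.75 − 132 = 7.75.

Buyers gain £54.25 per unit; sellers gain £7.75 per unit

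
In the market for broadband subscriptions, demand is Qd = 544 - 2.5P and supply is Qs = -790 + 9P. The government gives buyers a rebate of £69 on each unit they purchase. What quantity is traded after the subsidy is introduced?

Q' = 389

Pre-subsidy: 544 - 2.5P = -790 + 9P gives P* = 116, Q* = 254.
With the rebate, buyers effectively pay Pb = Ps − 69, where Ps is the price sellers receive.
Demand in terms of Ps becomes Qd = 544 − 2.5(Ps − 69) = 716.5 - 2.5Ps. Setting this equal to supply: 716.5 - 2.5Ps = -790 + 9Ps, so Ps = 131.
Buyers pay Pb = 131 − 69 = 62; Q' = -790 + 9·131 = 389.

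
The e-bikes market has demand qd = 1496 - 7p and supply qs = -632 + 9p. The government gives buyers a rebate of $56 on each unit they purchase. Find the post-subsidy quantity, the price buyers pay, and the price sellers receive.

q' = 785.5; buyers pay $101.5; sellers receive $157.5

Pre-subsidy: 1496 - 7p = -632 + 9p gives p* = 133, q* = 565.
With the rebate, buyers effectively pay pb = ps − 56, where ps is the price sellers receive.
Demand in terms of ps becomes qd = 1496 − 7(ps − 56) = 1888 - 7ps. Setting this equal to supply: 1888 - 7ps = -632 + 9ps, so ps = 157.5.
Buyers pay pb = 157.5 − 56 = 101.5; q' = -632 + 9·157.5 = 785.5.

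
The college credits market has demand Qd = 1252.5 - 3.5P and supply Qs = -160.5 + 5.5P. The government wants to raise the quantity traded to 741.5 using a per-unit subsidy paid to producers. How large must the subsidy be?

At Q = 741.5, invert demand for the buyer price: Pb = (1252.5 − 741.5)/3.5 = 146; invert supply for the seller price: Ps = (741.5 − (-160.5))/5.5 = 164.
The subsidy must fill the gap: s = Ps − Pb = 164 − 146 = 18.

Required subsidy s = 18 per unit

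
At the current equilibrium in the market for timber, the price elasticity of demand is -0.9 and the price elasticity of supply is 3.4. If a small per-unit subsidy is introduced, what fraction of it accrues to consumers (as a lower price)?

For a small subsidy around the equilibrium, the benefit split depends on the relative slopes, which at a point are proportional to the elasticities.
Buyer share = εs/(εs + |εd|) = 3.4/(3.4 + 0.9) = 34/43; seller share = |εd|/(εs + |εd|) = 9/43.

Consumer share = 34/43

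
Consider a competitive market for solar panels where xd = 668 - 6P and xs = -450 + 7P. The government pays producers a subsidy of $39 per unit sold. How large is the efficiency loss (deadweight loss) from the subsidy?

Pre-subsidy: 668 - 6P = -450 + 7P gives P* = 86, x* = 152.
With the subsidy, sellers receive Ps = Pb + 39 for each unit, where Pb is the price buyers pay.
Supply in terms of Pb becomes xs = -450 + 7(Pb + 39) = -177 + 7Pb. Setting this equal to demand: 668 - 6Pb = -177 + 7Pb, so Pb = 65.
Sellers receive Ps = 65 + 39 = 104; x' = 668 − 6·65 = 278.
The subsidy expands output by 278 − 152 = 126 past the efficient level; on those units the gap between marginal cost and willingness to pay runs from 0 up to 39.
DWL = ½ × 39 × 126 = 2457.

Deadweight loss = $2457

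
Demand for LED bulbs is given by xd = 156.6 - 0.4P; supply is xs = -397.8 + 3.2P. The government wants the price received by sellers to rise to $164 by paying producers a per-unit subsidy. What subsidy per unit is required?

At a seller price of 164, quantity supplied is -397.8 + 3.2·164 = 127.
Buyers absorb 127 only when they pay Pb with 156.6 − 0.4·Pb = 127, i.e. Pb = 74.
s = Ps − Pb = 164 − 74 = 90.

Required subsidy s = $90 per unit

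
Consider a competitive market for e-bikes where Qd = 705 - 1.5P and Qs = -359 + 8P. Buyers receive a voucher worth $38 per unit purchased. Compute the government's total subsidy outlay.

Government cost = $22230

Pre-subsidy: 705 - 1.5P = -359 + 8P gives P* = 112, Q* = 537.
With the rebate, buyers effectively pay Pb = Ps − 38, where Ps is the price sellers receive.
Demand in terms of Ps becomes Qd = 705 − 1.5(Ps − 38) = 762 - 1.5Ps. Setting this equal to supply: 762 - 1.5Ps = -359 + 8Ps, so Ps = 118.
Buyers pay Pb = 118 − 38 = 80; Q' = -359 + 8·118 = 585.
Government outlay = subsidy × quantity = 38 × 585 = 22230.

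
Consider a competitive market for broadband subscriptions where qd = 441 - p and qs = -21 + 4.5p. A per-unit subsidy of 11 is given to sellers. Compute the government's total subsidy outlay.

Pre-subsidy: 441 - p = -21 + 4.5p gives p* = 84, q* = 357.
With the subsidy, sellers receive ps = pb + 11 for each unit, where pb is the price buyers pay.
Supply in terms of pb becomes qs = -21 + 4.5(pb + 11) = 28.5 + 4.5pb. Setting this equal to demand: 441 - pb = 28.5 + 4.5pb, so pb = 75.
Sellers receive ps = 75 + 11 = 86; q' = 441 − 1·75 = 366.
Government outlay = subsidy × quantity = 11 × 366 = 4026.

Government cost = 4026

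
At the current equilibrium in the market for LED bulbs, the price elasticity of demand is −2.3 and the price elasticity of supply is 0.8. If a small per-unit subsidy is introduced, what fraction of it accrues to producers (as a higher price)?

For a small subsidy around the equilibrium, the benefit split depends on the relative slopes, which at a point are proportional to the elasticities.
Buyer share = εs/(εs + |εd|) = 0.8/(0.8 + 2.3) = 8/31; seller share = |εd|/(εs + |εd|) = 23/31.
So producers capture 23/31 of the subsidy.

Producer share = 23/31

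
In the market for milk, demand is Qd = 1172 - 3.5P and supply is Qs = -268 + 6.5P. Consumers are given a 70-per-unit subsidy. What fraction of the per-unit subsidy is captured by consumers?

Pre-subsidy: 1172 - 3.5P = -268 + 6.5P gives P* = 144, Q* = 668.
With the rebate, buyers effectively pay Pb = Ps − 70, where Ps is the price sellers receive.
Demand in terms of Ps becomes Qd = 1172 − 3.5(Ps − 70) = 1417 - 3.5Ps. Setting this equal to supply: 1417 - 3.5Ps = -268 + 6.5Ps, so Ps = 168.5.
Buyers pay Pb = 168.5 − 70 = 98.5; Q' = -268 + 6.5·168.5 = 827.25.
Buyers' price falls by P* − Pb = 144 − 98.5 = 45.5; sellers' price rises by Ps − P* = 168.5 − 144 = 24.5.
So consumers capture 45.5/70 = 0.65 of each unit of subsidy.

Consumer share = 0.65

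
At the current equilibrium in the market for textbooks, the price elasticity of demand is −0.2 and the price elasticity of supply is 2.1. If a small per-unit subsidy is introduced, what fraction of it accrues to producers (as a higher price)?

Producer share = 2/23

For a small subsidy around the equilibrium, the benefit split depends on the relative slopes, which at a point are proportional to the elasticities.
Buyer share = εs/(εs + |εd|) = 2.1/(2.1 + 0.2) = 21/23; seller share = |εd|/(εs + |εd|) = 2/23.
So producers capture 2/23 of the subsidy.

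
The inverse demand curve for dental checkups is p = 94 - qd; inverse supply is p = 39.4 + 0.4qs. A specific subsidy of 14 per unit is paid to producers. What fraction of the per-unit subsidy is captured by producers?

Pre-subsidy: 94 - q = 39.4 + 0.4q gives q* = 39 and p* = 55.
With the subsidy, sellers receive ps = pb + 14 for each unit, where pb is the price buyers pay.
On the curves, pb = 94 - q and ps = 39.4 + 0.4q; the wedge ps − pb = 14 gives 39.4 + 0.4q − (94 - q) = 14, so q' = 49.
Then pb = 94 − 1·49 = 45 and ps = 39.4 + 0.4·49 = 59.
Buyers' price falls by p* − pb = 55 − 45 = 10; sellers' price rises by ps − p* = 59 − 55 = 4.
So producers capture 4/14 = 2/7 of each unit of subsidy.

Producer share = 2/7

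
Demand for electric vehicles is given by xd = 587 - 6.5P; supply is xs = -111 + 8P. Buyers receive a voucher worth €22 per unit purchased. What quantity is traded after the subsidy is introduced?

x' = 353

Pre-subsidy: 587 - 6.5P = -111 + 8P gives P* = 1396/29, x* = 7949/29.
With the rebate, buyers effectively pay Pb = Ps − 22, where Ps is the price sellers receive.
Demand in terms of Ps becomes xd = 587 − 6.5(Ps − 22) = 730 - 6.5Ps. Setting this equal to supply: 730 - 6.5Ps = -111 + 8Ps, so Ps = 58.
Buyers pay Pb = 58 − 22 = 36; x' = -111 + 8·58 = 353.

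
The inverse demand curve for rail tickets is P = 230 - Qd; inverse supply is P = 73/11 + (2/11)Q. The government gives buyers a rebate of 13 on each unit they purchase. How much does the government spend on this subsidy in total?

Government cost = 2600

Pre-subsidy: 230 - Q = 73/11 + (2/11)Q gives Q* = 189 and P* = 41.
With the rebate, buyers effectively pay Pb = Ps − 13, where Ps is the price sellers receive.
On the curves, Pb = 230 - Q and Ps = 73/11 + (2/11)Q; the wedge Ps − Pb = 13 gives 73/11 + (2/11)Q − (230 - Q) = 13, so Q' = 200.
Then Pb = 230 − 1·200 = 30 and Ps = 73/11 + (2/11)·200 = 43.
Government outlay = subsidy × quantity = 13 × 200 = 2600.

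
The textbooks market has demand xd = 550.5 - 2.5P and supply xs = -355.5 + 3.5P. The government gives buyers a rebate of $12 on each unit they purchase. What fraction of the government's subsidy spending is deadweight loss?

DWL / government spending = 35/762

Pre-subsidy: 550.5 - 2.5P = -355.5 + 3.5P gives P* = 151, x* = 173.
With the rebate, buyers effectively pay Pb = Ps − 12, where Ps is the price sellers receive.
Demand in terms of Ps becomes xd = 550.5 − 2.5(Ps − 12) = 580.5 - 2.5Ps. Setting this equal to supply: 580.5 - 2.5Ps = -355.5 + 3.5Ps, so Ps = 156.
Buyers pay Pb = 156 − 12 = 144; x' = -355.5 + 3.5·156 = 190.5.
ΔCS = ½(173 + 190.5)(151 − 144) = 1272.25; ΔPS = ½(173 + 190.5)(156 − 151) = 908.75.
Government spending = 12 × 190.5 = 2286.
DWL = ½ × 12 × (190.5 − 173) = 105; fraction = 105 / 2286 = 35/762.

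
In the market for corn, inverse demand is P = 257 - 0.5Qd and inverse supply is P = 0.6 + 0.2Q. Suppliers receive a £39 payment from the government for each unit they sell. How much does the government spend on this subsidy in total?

Pre-subsidy: 257 - 0.5Q = 0.6 + 0.2Q gives Q* = 2564/7 and P* = 517/7.
With the subsidy, sellers receive Ps = Pb + 39 for each unit, where Pb is the price buyers pay.
On the curves, Pb = 257 - 0.5Q and Ps = 0.6 + 0.2Q; the wedge Ps − Pb = 39 gives 0.6 + 0.2Q − (257 - 0.5Q) = 39, so Q' = 422.
Then Pb = 257 − 0.5·422 = 46 and Ps = 0.6 + 0.2·422 = 85.
Government outlay = subsidy × quantity = 39 × 422 = 16458.

Government cost = £16458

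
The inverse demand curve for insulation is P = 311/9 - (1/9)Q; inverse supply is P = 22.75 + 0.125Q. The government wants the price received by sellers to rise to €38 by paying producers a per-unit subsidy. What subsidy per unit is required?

Required subsidy s = €17 per unit

At a seller price of 38, quantity supplied is -182 + 8·38 = 122.
Buyers absorb 122 only when they pay Pb = 311/9 − (1/9)·122 = 21.
s = Ps − Pb = 38 − 21 = 17.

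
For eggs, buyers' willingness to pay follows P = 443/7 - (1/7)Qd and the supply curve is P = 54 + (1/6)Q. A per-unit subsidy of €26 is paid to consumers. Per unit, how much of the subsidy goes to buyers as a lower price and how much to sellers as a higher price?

Buyers gain €12 per unit; sellers gain €14 per unit

Pre-subsidy: 443/7 - (1/7)Q = 54 + (1/6)Q gives Q* = 30 and P* = 59.
With the rebate, buyers effectively pay Pb = Ps − 26, where Ps is the price sellers receive.
On the curves, Pb = 443/7 - (1/7)Q and Ps = 54 + (1/6)Q; the wedge Ps − Pb = 26 gives 54 + (1/6)Q − (443/7 - (1/7)Q) = 26, so Q' = 114.
Then Pb = 443/7 − (1/7)·114 = 47 and Ps = 54 + (1/6)·114 = 73.
Buyers' price falls by P* − Pb = 59 − 47 = 12; sellers' price rises by Ps − P* = 73 − 59 = 14.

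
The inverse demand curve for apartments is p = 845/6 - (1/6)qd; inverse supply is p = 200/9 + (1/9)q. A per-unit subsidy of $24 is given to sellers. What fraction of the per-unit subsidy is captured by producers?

Producer share = 0.4

Pre-subsidy: 845/6 - (1/6)q = 200/9 + (1/9)q gives q* = 427 and p* = 209/3.
With the subsidy, sellers receive ps = pb + 24 for each unit, where pb is the price buyers pay.
On the curves, pb = 845/6 - (1/6)q and ps = 200/9 + (1/9)q; the wedge ps − pb = 24 gives 200/9 + (1/9)q − (845/6 - (1/6)q) = 24, so q' = 513.4.
Then pb = 845/6 − (1/6)·513.4 = 829/15 and ps = 200/9 + (1/9)·513.4 = 1189/15.
Buyers' price falls by p* − pb = 209/3 − 829/15 = 14.4; sellers' price rises by ps − p* = 1189/15 − 209/3 = 9.6.
So producers capture 9.6/24 = 0.4 of each unit of subsidy.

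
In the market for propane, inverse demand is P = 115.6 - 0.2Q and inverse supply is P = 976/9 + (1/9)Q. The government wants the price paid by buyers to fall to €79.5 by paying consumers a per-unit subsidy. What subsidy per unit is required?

At a buyer price of 79.5, quantity demanded is 578 − 5·79.5 = 180.5.
Sellers supply 180.5 only when they receive Ps = 976/9 + (1/9)·180.5 = 128.5.
s = Ps − Pb = 128.5 − 79.5 = 49.

Required subsidy s = €49 per unit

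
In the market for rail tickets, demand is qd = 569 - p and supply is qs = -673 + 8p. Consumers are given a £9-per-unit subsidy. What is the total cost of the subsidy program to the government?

Government cost = £3951

Pre-subsidy: 569 - p = -673 + 8p gives p* = 138, q* = 431.
With the rebate, buyers effectively pay pb = ps − 9, where ps is the price sellers receive.
Demand in terms of ps becomes qd = 569 − 1(ps − 9) = 578 - ps. Setting this equal to supply: 578 - ps = -673 + 8ps, so ps = 139.
Buyers pay pb = 139 − 9 = 130; q' = -673 + 8·139 = 439.
Government outlay = subsidy × quantity = 9 × 439 = 3951.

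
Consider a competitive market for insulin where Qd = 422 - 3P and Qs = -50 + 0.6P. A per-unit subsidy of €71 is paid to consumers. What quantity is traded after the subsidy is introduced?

Q' = 385/6

Pre-subsidy: 422 - 3P = -50 + 0.6P gives P* = 1180/9, Q* = 86/3.
With the rebate, buyers effectively pay Pb = Ps − 71, where Ps is the price sellers receive.
Demand in terms of Ps becomes Qd = 422 − 3(Ps − 71) = 635 - 3Ps. Setting this equal to supply: 635 - 3Ps = -50 + 0.6Ps, so Ps = 3425/18.
Buyers pay Pb = 3425/18 − 71 = 2147/18; Q' = -50 + 0.6·(3425/18) = 385/6.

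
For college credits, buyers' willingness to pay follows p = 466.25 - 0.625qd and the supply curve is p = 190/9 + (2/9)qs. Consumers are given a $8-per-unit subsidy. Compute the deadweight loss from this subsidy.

Pre-subsidy: 466.25 - 0.625q = 190/9 + (2/9)q gives q* = 32050/61 and p* = 8410/61.
With the rebate, buyers effectively pay pb = ps − 8, where ps is the price sellers receive.
On the curves, pb = 466.25 - 0.625q and ps = 190/9 + (2/9)q; the wedge ps − pb = 8 gives 190/9 + (2/9)q − (466.25 - 0.625q) = 8, so q' = 32626/61.
Then pb = 466.25 − 0.625·(32626/61) = 8050/61 and ps = 190/9 + (2/9)·(32626/61) = 8538/61.
The subsidy expands output by 32626/61 − 32050/61 = 576/61 past the efficient level; on those units the gap between marginal cost and willingness to pay runs from 0 up to 8.
DWL = ½ × 8 × 576/61 = 2304/61.

Deadweight loss = 2304/61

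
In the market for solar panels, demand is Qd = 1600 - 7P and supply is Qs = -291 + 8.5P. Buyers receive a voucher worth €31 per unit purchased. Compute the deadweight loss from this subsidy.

Deadweight loss = €1844.5

Pre-subsidy: 1600 - 7P = -291 + 8.5P gives P* = 122, Q* = 746.
With the rebate, buyers effectively pay Pb = Ps − 31, where Ps is the price sellers receive.
Demand in terms of Ps becomes Qd = 1600 − 7(Ps − 31) = 1817 - 7Ps. Setting this equal to supply: 1817 - 7Ps = -291 + 8.5Ps, so Ps = 136.
Buyers pay Pb = 136 − 31 = 105; Q' = -291 + 8.5·136 = 865.
The subsidy expands output by 865 − 746 = 119 past the efficient level; on those units the gap between marginal cost and willingness to pay runs from 0 up to 31.
DWL = ½ × 31 × 119 = 1844.5.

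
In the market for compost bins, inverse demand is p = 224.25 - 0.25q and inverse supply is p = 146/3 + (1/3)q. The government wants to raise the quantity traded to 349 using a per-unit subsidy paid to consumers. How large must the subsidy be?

Required subsidy s = 28 per unit

At q = 349, from the demand curve buyers pay pb = 224.25 − 0.25·349 = 137; from the supply curve sellers need ps = 146/3 + (1/3)·349 = 165.
The subsidy must fill the gap: s = ps − pb = 165 − 137 = 28.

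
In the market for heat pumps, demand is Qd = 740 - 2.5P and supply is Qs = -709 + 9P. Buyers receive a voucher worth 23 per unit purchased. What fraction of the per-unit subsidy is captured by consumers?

Pre-subsidy: 740 - 2.5P = -709 + 9P gives P* = 126, Q* = 425.
With the rebate, buyers effectively pay Pb = Ps − 23, where Ps is the price sellers receive.
Demand in terms of Ps becomes Qd = 740 − 2.5(Ps − 23) = 797.5 - 2.5Ps. Setting this equal to supply: 797.5 - 2.5Ps = -709 + 9Ps, so Ps = 131.
Buyers pay Pb = 131 − 23 = 108; Q' = -709 + 9·131 = 470.
Buyers' price falls by P* − Pb = 126 − 108 = 18; sellers' price rises by Ps − P* = 131 − 126 = 5.
So consumers capture 18/23 = 18/23 of each unit of subsidy.

Consumer share = 18/23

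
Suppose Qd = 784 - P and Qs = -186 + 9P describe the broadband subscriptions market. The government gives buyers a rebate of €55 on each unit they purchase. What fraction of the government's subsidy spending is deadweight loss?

DWL / government spending = 33/982

Pre-subsidy: 784 - P = -186 + 9P gives P* = 97, Q* = 687.
With the rebate, buyers effectively pay Pb = Ps − 55, where Ps is the price sellers receive.
Demand in terms of Ps becomes Qd = 784 − 1(Ps − 55) = 839 - Ps. Setting this equal to supply: 839 - Ps = -186 + 9Ps, so Ps = 102.5.
Buyers pay Pb = 102.5 − 55 = 47.5; Q' = -186 + 9·102.5 = 736.5.
ΔCS = ½(687 + 736.5)(97 − 47.5) = 35231.625; ΔPS = ½(687 + 736.5)(102.5 − 97) = 3914.625.
Government spending = 55 × 736.5 = 40507.5.
DWL = ½ × 55 × (736.5 − 687) = 1361.25; fraction = 1361.25 / 40507.5 = 33/982.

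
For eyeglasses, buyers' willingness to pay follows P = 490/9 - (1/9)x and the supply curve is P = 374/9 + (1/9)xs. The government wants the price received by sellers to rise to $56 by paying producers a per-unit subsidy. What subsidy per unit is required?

Required subsidy s = $16 per unit

At a seller price of 56, quantity supplied is -374 + 9·56 = 130.
Buyers absorb 130 only when they pay Pb = 490/9 − (1/9)·130 = 40.
s = Ps − Pb = 56 − 40 = 16.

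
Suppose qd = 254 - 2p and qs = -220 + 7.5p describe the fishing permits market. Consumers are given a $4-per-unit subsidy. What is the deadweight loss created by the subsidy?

Deadweight loss = 240/19

Pre-subsidy: 254 - 2p = -220 + 7.5p gives p* = 948/19, q* = 2930/19.
With the rebate, buyers effectively pay pb = ps − 4, where ps is the price sellers receive.
Demand in terms of ps becomes qd = 254 − 2(ps − 4) = 262 - 2ps. Setting this equal to supply: 262 - 2ps = -220 + 7.5ps, so ps = 964/19.
Buyers pay pb = 964/19 − 4 = 888/19; q' = -220 + 7.5·(964/19) = 3050/19.
The subsidy expands output by 3050/19 − 2930/19 = 120/19 past the efficient level; on those units the gap between marginal cost and willingness to pay runs from 0 up to 4.
DWL = ½ × 4 × 120/19 = 240/19.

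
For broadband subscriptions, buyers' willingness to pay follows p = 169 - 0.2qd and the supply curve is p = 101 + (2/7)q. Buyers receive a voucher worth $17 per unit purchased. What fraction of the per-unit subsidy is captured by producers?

Producer share = 10/17

Pre-subsidy: 169 - 0.2q = 101 + (2/7)q gives q* = 140 and p* = 141.
With the rebate, buyers effectively pay pb = ps − 17, where ps is the price sellers receive.
On the curves, pb = 169 - 0.2q and ps = 101 + (2/7)q; the wedge ps − pb = 17 gives 101 + (2/7)q − (169 - 0.2q) = 17, so q' = 175.
Then pb = 169 − 0.2·175 = 134 and ps = 101 + (2/7)·175 = 151.
Buyers' price falls by p* − pb = 141 − 134 = 7; sellers' price rises by ps − p* = 151 − 141 = 10.
So producers capture 10/17 = 10/17 of each unit of subsidy.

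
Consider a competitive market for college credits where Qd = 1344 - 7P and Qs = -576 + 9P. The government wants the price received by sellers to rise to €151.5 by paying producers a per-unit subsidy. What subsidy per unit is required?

At a seller price of 151.5, quantity supplied is -576 + 9·151.5 = 787.5.
Buyers absorb 787.5 only when they pay Pb with 1344 − 7·Pb = 787.5, i.e. Pb = 79.5.
s = Ps − Pb = 151.5 − 79.5 = 72.

Required subsidy s = €72 per unit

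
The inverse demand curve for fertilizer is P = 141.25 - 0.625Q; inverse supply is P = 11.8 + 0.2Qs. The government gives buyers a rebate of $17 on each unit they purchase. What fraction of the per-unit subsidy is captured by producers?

Pre-subsidy: 141.25 - 0.625Q = 11.8 + 0.2Q gives Q* = 1726/11 and P* = 475/11.
With the rebate, buyers effectively pay Pb = Ps − 17, where Ps is the price sellers receive.
On the curves, Pb = 141.25 - 0.625Q and Ps = 11.8 + 0.2Q; the wedge Ps − Pb = 17 gives 11.8 + 0.2Q − (141.25 - 0.625Q) = 17, so Q' = 5858/33.
Then Pb = 141.25 − 0.625·(5858/33) = 1000/33 and Ps = 11.8 + 0.2·(5858/33) = 1561/33.
Buyers' price falls by P* − Pb = 475/11 − 1000/33 = 425/33; sellers' price rises by Ps − P* = 1561/33 − 475/11 = 136/33.
So producers capture (136/33)/17 = 8/33 of each unit of subsidy.

Producer share = 8/33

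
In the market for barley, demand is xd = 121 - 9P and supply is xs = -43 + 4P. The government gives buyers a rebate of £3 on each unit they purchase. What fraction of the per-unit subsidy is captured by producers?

Pre-subsidy: 121 - 9P = -43 + 4P gives P* = 164/13, x* = 97/13.
With the rebate, buyers effectively pay Pb = Ps − 3, where Ps is the price sellers receive.
Demand in terms of Ps becomes xd = 121 − 9(Ps − 3) = 148 - 9Ps. Setting this equal to supply: 148 - 9Ps = -43 + 4Ps, so Ps = 191/13.
Buyers pay Pb = 191/13 − 3 = 152/13; x' = -43 + 4·(191/13) = 205/13.
Buyers' price falls by P* − Pb = 164/13 − 152/13 = 12/13; sellers' price rises by Ps − P* = 191/13 − 164/13 = 27/13.
So producers capture (27/13)/3 = 9/13 of each unit of subsidy.

Producer share = 9/13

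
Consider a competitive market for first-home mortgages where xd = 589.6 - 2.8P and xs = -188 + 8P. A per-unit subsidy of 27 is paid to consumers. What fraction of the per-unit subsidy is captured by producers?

Producer share = 7/27

Pre-subsidy: 589.6 - 2.8P = -188 + 8P gives P* = 72, x* = 388.
With the rebate, buyers effectively pay Pb = Ps − 27, where Ps is the price sellers receive.
Demand in terms of Ps becomes xd = 589.6 − 2.8(Ps − 27) = 665.2 - 2.8Ps. Setting this equal to supply: 665.2 - 2.8Ps = -188 + 8Ps, so Ps = 79.
Buyers pay Pb = 79 − 27 = 52; x' = -188 + 8·79 = 444.
Buyers' price falls by P* − Pb = 72 − 52 = 20; sellers' price rises by Ps − P* = 79 − 72 = 7.
So producers capture 7/27 = 7/27 of each unit of subsidy.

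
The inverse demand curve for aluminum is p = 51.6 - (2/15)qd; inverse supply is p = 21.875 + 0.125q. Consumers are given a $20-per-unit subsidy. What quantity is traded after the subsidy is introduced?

q' = 5967/31

Pre-subsidy: 51.6 - (2/15)q = 21.875 + 0.125q gives q* = 3567/31 and p* = 1124/31.
With the rebate, buyers effectively pay pb = ps − 20, where ps is the price sellers receive.
On the curves, pb = 51.6 - (2/15)q and ps = 21.875 + 0.125q; the wedge ps − pb = 20 gives 21.875 + 0.125q − (51.6 - (2/15)q) = 20, so q' = 5967/31.
Then pb = 51.6 − (2/15)·(5967/31) = 804/31 and ps = 21.875 + 0.125·(5967/31) = 1424/31.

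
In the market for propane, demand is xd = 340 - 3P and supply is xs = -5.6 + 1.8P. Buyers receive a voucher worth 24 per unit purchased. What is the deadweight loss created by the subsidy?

Deadweight loss = 324

Pre-subsidy: 340 - 3P = -5.6 + 1.8P gives P* = 72, x* = 124.
With the rebate, buyers effectively pay Pb = Ps − 24, where Ps is the price sellers receive.
Demand in terms of Ps becomes xd = 340 − 3(Ps − 24) = 412 - 3Ps. Setting this equal to supply: 412 - 3Ps = -5.6 + 1.8Ps, so Ps = 87.
Buyers pay Pb = 87 − 24 = 63; x' = -5.6 + 1.8·87 = 151.
The subsidy expands output by 151 − 124 = 27 past the efficient level; on those units the gap between marginal cost and willingness to pay runs from 0 up to 24.
DWL = ½ × 24 × 27 = 324.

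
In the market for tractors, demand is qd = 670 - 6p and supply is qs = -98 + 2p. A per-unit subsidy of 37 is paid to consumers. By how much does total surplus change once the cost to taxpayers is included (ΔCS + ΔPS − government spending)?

Net change in total surplus = -1026.75

Pre-subsidy: 670 - 6p = -98 + 2p gives p* = 96, q* = 94.
With the rebate, buyers effectively pay pb = ps − 37, where ps is the price sellers receive.
Demand in terms of ps becomes qd = 670 − 6(ps − 37) = 892 - 6ps. Setting this equal to supply: 892 - 6ps = -98 + 2ps, so ps = 123.75.
Buyers pay pb = 123.75 − 37 = 86.75; q' = -98 + 2·123.75 = 149.5.
ΔCS = ½(94 + 149.5)(96 − 86.75) = 1126.1875; ΔPS = ½(94 + 149.5)(123.75 − 96) = 3378.5625.
Government spending = 37 × 149.5 = 5531.5.
Net change = 1126.1875 + 3378.5625 − 5531.5 = -1026.75. The loss equals the DWL triangle ½·37·55.5.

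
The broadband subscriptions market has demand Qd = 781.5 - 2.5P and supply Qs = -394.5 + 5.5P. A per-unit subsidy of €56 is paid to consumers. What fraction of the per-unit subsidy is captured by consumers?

Pre-subsidy: 781.5 - 2.5P = -394.5 + 5.5P gives P* = 147, Q* = 414.
With the rebate, buyers effectively pay Pb = Ps − 56, where Ps is the price sellers receive.
Demand in terms of Ps becomes Qd = 781.5 − 2.5(Ps − 56) = 921.5 - 2.5Ps. Setting this equal to supply: 921.5 - 2.5Ps = -394.5 + 5.5Ps, so Ps = 164.5.
Buyers pay Pb = 164.5 − 56 = 108.5; Q' = -394.5 + 5.5·164.5 = 510.25.
Buyers' price falls by P* − Pb = 147 − 108.5 = 38.5; sellers' price rises by Ps − P* = 164.5 − 147 = 17.5.
So consumers capture 38.5/56 = 0.6875 of each unit of subsidy.

Consumer share = 0.6875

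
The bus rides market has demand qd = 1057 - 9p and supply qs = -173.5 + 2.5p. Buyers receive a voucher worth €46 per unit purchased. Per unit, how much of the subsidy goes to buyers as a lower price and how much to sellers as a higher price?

Pre-subsidy: 1057 - 9p = -173.5 + 2.5p gives p* = 107, q* = 94.
With the rebate, buyers effectively pay pb = ps − 46, where ps is the price sellers receive.
Demand in terms of ps becomes qd = 1057 − 9(ps − 46) = 1471 - 9ps. Setting this equal to supply: 1471 - 9ps = -173.5 + 2.5ps, so ps = 143.
Buyers pay pb = 143 − 46 = 97; q' = -173.5 + 2.5·143 = 184.
Buyers' price falls by p* − pb = 107 − 97 = 10; sellers' price rises by ps − p* = 143 − 107 = 36.

Buyers gain €10 per unit; sellers gain €36 per unit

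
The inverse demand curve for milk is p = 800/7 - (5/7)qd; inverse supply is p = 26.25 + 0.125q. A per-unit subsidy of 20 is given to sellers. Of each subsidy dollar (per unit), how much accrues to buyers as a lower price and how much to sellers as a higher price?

Buyers gain 800/47 per unit; sellers gain 140/47 per unit

Pre-subsidy: 800/7 - (5/7)q = 26.25 + 0.125q gives q* = 4930/47 and p* = 1850/47.
With the subsidy, sellers receive ps = pb + 20 for each unit, where pb is the price buyers pay.
On the curves, pb = 800/7 - (5/7)q and ps = 26.25 + 0.125q; the wedge ps − pb = 20 gives 26.25 + 0.125q − (800/7 - (5/7)q) = 20, so q' = 6050/47.
Then pb = 800/7 − (5/7)·(6050/47) = 1050/47 and ps = 26.25 + 0.125·(6050/47) = 1990/47.
Buyers' price falls by p* − pb = 1850/47 − 1050/47 = 800/47; sellers' price rises by ps − p* = 1990/47 − 1850/47 = 140/47.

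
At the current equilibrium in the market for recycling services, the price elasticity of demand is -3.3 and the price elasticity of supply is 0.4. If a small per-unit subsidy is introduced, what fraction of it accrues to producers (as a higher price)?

Producer share = 33/37

For a small subsidy around the equilibrium, the benefit split depends on the relative slopes, which at a point are proportional to the elasticities.
Buyer share = εs/(εs + |εd|) = 0.4/(0.4 + 3.3) = 4/37; seller share = |εd|/(εs + |εd|) = 33/37.
So producers capture 33/37 of the subsidy.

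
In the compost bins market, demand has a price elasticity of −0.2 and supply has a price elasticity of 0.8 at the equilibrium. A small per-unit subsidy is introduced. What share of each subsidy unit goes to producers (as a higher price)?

Producer share = 0.2

For a small subsidy around the equilibrium, the benefit split depends on the relative slopes, which at a point are proportional to the elasticities.
Buyer share = εs/(εs + |εd|) = 0.8/(0.8 + 0.2) = 0.8; seller share = |εd|/(εs + |εd|) = 0.2.
So producers capture 0.2 of the subsidy.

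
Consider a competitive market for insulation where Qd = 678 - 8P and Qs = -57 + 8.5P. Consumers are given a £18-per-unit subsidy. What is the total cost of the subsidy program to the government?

Government cost = 78372/11

Pre-subsidy: 678 - 8P = -57 + 8.5P gives P* = 490/11, Q* = 3538/11.
With the rebate, buyers effectively pay Pb = Ps − 18, where Ps is the price sellers receive.
Demand in terms of Ps becomes Qd = 678 − 8(Ps − 18) = 822 - 8Ps. Setting this equal to supply: 822 - 8Ps = -57 + 8.5Ps, so Ps = 586/11.
Buyers pay Pb = 586/11 − 18 = 388/11; Q' = -57 + 8.5·(586/11) = 4354/11.
Government outlay = subsidy × quantity = 18 × 4354/11 = 78372/11.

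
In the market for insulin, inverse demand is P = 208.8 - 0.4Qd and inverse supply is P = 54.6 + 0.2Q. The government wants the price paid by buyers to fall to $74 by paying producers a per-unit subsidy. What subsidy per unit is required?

Required subsidy s = $48 per unit

At a buyer price of 74, quantity demanded is 522 − 2.5·74 = 337.
Sellers supply 337 only when they receive Ps = 54.6 + 0.2·337 = 122.
s = Ps − Pb = 122 − 74 = 48.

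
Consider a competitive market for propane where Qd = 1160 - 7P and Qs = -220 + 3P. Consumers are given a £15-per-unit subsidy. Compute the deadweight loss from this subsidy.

Deadweight loss = £236.25

Pre-subsidy: 1160 - 7P = -220 + 3P gives P* = 138, Q* = 194.
With the rebate, buyers effectively pay Pb = Ps − 15, where Ps is the price sellers receive.
Demand in terms of Ps becomes Qd = 1160 − 7(Ps − 15) = 1265 - 7Ps. Setting this equal to supply: 1265 - 7Ps = -220 + 3Ps, so Ps = 148.5.
Buyers pay Pb = 148.5 − 15 = 133.5; Q' = -220 + 3·148.5 = 225.5.
The subsidy expands output by 225.5 − 194 = 31.5 past the efficient level; on those units the gap between marginal cost and willingness to pay runs from 0 up to 15.
DWL = ½ × 15 × 31.5 = 236.25.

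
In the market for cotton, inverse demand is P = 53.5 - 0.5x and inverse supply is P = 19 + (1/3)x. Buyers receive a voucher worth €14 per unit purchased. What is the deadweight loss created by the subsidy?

Pre-subsidy: 53.5 - 0.5x = 19 + (1/3)x gives x* = 41.4 and P* = 32.8.
With the rebate, buyers effectively pay Pb = Ps − 14, where Ps is the price sellers receive.
On the curves, Pb = 53.5 - 0.5x and Ps = 19 + (1/3)x; the wedge Ps − Pb = 14 gives 19 + (1/3)x − (53.5 - 0.5x) = 14, so x' = 58.2.
Then Pb = 53.5 − 0.5·58.2 = 24.4 and Ps = 19 + (1/3)·58.2 = 38.4.
The subsidy expands output by 58.2 − 41.4 = 16.8 past the efficient level; on those units the gap between marginal cost and willingness to pay runs from 0 up to 14.
DWL = ½ × 14 × 16.8 = 117.6.

Deadweight loss = €117.6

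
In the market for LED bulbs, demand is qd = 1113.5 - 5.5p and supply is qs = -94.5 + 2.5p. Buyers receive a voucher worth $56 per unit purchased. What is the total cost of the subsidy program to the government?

Pre-subsidy: 1113.5 - 5.5p = -94.5 + 2.5p gives p* = 151, q* = 283.
With the rebate, buyers effectively pay pb = ps − 56, where ps is the price sellers receive.
Demand in terms of ps becomes qd = 1113.5 − 5.5(ps − 56) = 1421.5 - 5.5ps. Setting this equal to supply: 1421.5 - 5.5ps = -94.5 + 2.5ps, so ps = 189.5.
Buyers pay pb = 189.5 − 56 = 133.5; q' = -94.5 + 2.5·189.5 = 379.25.
Government outlay = subsidy × quantity = 56 × 379.25 = 21238.

Government cost = $21238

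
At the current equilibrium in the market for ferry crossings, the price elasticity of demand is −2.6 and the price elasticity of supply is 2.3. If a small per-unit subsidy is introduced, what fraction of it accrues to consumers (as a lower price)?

Consumer share = 23/49

For a small subsidy around the equilibrium, the benefit split depends on the relative slopes, which at a point are proportional to the elasticities.
Buyer share = εs/(εs + |εd|) = 2.3/(2.3 + 2.6) = 23/49; seller share = |εd|/(εs + |εd|) = 26/49.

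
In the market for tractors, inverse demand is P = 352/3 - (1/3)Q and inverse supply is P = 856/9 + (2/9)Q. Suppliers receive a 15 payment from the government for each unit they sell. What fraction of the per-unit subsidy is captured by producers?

Pre-subsidy: 352/3 - (1/3)Q = 856/9 + (2/9)Q gives Q* = 40 and P* = 104.
With the subsidy, sellers receive Ps = Pb + 15 for each unit, where Pb is the price buyers pay.
On the curves, Pb = 352/3 - (1/3)Q and Ps = 856/9 + (2/9)Q; the wedge Ps − Pb = 15 gives 856/9 + (2/9)Q − (352/3 - (1/3)Q) = 15, so Q' = 67.
Then Pb = 352/3 − (1/3)·67 = 95 and Ps = 856/9 + (2/9)·67 = 110.
Buyers' price falls by P* − Pb = 104 − 95 = 9; sellers' price rises by Ps − P* = 110 − 104 = 6.
So producers capture 6/15 = 0.4 of each unit of subsidy.

Producer share = 0.4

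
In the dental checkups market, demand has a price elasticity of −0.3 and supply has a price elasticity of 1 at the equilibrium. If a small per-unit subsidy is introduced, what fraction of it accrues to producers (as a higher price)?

Producer share = 3/13

For a small subsidy around the equilibrium, the benefit split depends on the relative slopes, which at a point are proportional to the elasticities.
Buyer share = εs/(εs + |εd|) = 1/(1 + 0.3) = 10/13; seller share = |εd|/(εs + |εd|) = 3/13.
So producers capture 3/13 of the subsidy.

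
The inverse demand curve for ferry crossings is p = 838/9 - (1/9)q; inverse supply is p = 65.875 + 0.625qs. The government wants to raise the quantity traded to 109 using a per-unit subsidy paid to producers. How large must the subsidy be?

Required subsidy s = 53 per unit

At q = 109, from the demand curve buyers pay pb = 838/9 − (1/9)·109 = 81; from the supply curve sellers need ps = 65.875 + 0.625·109 = 134.
The subsidy must fill the gap: s = ps − pb = 134 − 81 = 53.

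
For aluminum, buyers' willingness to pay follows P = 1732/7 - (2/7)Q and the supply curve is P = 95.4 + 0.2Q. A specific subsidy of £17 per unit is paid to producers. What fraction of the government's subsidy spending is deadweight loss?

DWL / government spending = 35/696

Pre-subsidy: 1732/7 - (2/7)Q = 95.4 + 0.2Q gives Q* = 313 and P* = 158.
With the subsidy, sellers receive Ps = Pb + 17 for each unit, where Pb is the price buyers pay.
On the curves, Pb = 1732/7 - (2/7)Q and Ps = 95.4 + 0.2Q; the wedge Ps − Pb = 17 gives 95.4 + 0.2Q − (1732/7 - (2/7)Q) = 17, so Q' = 348.
Then Pb = 1732/7 − (2/7)·348 = 148 and Ps = 95.4 + 0.2·348 = 165.
ΔCS = ½(313 + 348)(158 − 148) = 3305; ΔPS = ½(313 + 348)(165 − 158) = 2313.5.
Government spending = 17 × 348 = 5916.
DWL = ½ × 17 × (348 − 313) = 297.5; fraction = 297.5 / 5916 = 35/696.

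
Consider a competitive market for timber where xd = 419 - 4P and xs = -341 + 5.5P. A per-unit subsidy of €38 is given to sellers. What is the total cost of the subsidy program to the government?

Government cost = €7106

Pre-subsidy: 419 - 4P = -341 + 5.5P gives P* = 80, x* = 99.
With the subsidy, sellers receive Ps = Pb + 38 for each unit, where Pb is the price buyers pay.
Supply in terms of Pb becomes xs = -341 + 5.5(Pb + 38) = -132 + 5.5Pb. Setting this equal to demand: 419 - 4Pb = -132 + 5.5Pb, so Pb = 58.
Sellers receive Ps = 58 + 38 = 96; x' = 419 − 4·58 = 187.
Government outlay = subsidy × quantity = 38 × 187 = 7106.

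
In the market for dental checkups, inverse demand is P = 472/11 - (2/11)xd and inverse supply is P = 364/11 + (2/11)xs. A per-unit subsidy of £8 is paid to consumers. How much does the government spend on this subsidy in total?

Pre-subsidy: 472/11 - (2/11)x = 364/11 + (2/11)x gives x* = 27 and P* = 38.
With the rebate, buyers effectively pay Pb = Ps − 8, where Ps is the price sellers receive.
On the curves, Pb = 472/11 - (2/11)x and Ps = 364/11 + (2/11)x; the wedge Ps − Pb = 8 gives 364/11 + (2/11)x − (472/11 - (2/11)x) = 8, so x' = 49.
Then Pb = 472/11 − (2/11)·49 = 34 and Ps = 364/11 + (2/11)·49 = 42.
Government outlay = subsidy × quantity = 8 × 49 = 392.

Government cost = £392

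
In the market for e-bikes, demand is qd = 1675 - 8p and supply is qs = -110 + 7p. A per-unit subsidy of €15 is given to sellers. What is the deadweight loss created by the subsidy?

Deadweight loss = €420

Pre-subsidy: 1675 - 8p = -110 + 7p gives p* = 119, q* = 723.
With the subsidy, sellers receive ps = pb + 15 for each unit, where pb is the price buyers pay.
Supply in terms of pb becomes qs = -110 + 7(pb + 15) = -5 + 7pb. Setting this equal to demand: 1675 - 8pb = -5 + 7pb, so pb = 112.
Sellers receive ps = 112 + 15 = 127; q' = 1675 − 8·112 = 779.
The subsidy expands output by 779 − 723 = 56 past the efficient level; on those units the gap between marginal cost and willingness to pay runs from 0 up to 15.
DWL = ½ × 15 × 56 = 420.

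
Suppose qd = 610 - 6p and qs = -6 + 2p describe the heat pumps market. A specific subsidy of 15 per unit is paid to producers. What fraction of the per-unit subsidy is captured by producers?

Pre-subsidy: 610 - 6p = -6 + 2p gives p* = 77, q* = 148.
With the subsidy, sellers receive ps = pb + 15 for each unit, where pb is the price buyers pay.
Supply in terms of pb becomes qs = -6 + 2(pb + 15) = 24 + 2pb. Setting this equal to demand: 610 - 6pb = 24 + 2pb, so pb = 73.25.
Sellers receive ps = 73.25 + 15 = 88.25; q' = 610 − 6·73.25 = 170.5.
Buyers' price falls by p* − pb = 77 − 73.25 = 3.75; sellers' price rises by ps − p* = 88.25 − 77 = 11.25.
So producers capture 11.25/15 = 0.75 of each unit of subsidy.

Producer share = 0.75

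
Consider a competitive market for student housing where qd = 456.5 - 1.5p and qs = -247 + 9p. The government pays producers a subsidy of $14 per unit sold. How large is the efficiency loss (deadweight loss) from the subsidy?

Pre-subsidy: 456.5 - 1.5p = -247 + 9p gives p* = 67, q* = 356.
With the subsidy, sellers receive ps = pb + 14 for each unit, where pb is the price buyers pay.
Supply in terms of pb becomes qs = -247 + 9(pb + 14) = -121 + 9pb. Setting this equal to demand: 456.5 - 1.5pb = -121 + 9pb, so pb = 55.
Sellers receive ps = 55 + 14 = 69; q' = 456.5 − 1.5·55 = 374.
The subsidy expands output by 374 − 356 = 18 past the efficient level; on those units the gap between marginal cost and willingness to pay runs from 0 up to 14.
DWL = ½ × 14 × 18 = 126.

Deadweight loss = $126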